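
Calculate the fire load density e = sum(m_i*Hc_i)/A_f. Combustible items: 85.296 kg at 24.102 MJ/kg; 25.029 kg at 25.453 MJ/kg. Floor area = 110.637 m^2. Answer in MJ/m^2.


Total energy = 85.296*24.102 + 25.029*25.453
= 2055.804 + 637.0631
= 2692.867 MJ
e = 2692.867 / 110.637 = 24.340 MJ/m^2

24.340 MJ/m^2


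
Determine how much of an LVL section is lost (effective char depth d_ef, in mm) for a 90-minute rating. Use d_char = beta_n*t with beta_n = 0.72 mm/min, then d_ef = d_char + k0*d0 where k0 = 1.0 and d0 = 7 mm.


d_char = 0.72 * 90 = 64.8 mm
d_ef = 64.8 + 1.0*7 = 71.8 mm

71.8 mm


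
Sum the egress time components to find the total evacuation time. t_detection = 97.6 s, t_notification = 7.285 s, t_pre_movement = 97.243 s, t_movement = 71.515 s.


Total = 97.6 + 7.285 + 97.243 + 71.515 = 273.643 s

273.643 s


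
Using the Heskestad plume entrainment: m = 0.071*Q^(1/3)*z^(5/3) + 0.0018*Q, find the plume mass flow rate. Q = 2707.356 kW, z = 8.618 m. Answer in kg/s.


Q^(1/3) = 13.937
z^(5/3) = 36.225
First term = 0.071 * 13.937 * 36.225 = 35.847
Second term = 0.0018 * 2707.356 = 4.8732
m = 40.720 kg/s

40.720 kg/s


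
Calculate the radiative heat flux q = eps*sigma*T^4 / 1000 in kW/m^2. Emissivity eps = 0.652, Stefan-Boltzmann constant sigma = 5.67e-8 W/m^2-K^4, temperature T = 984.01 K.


T^4 = 9.3756e+11
q = 0.652 * 5.67e-8 * 9.3756e+11 / 1000 = 34.660 kW/m^2

34.660 kW/m^2


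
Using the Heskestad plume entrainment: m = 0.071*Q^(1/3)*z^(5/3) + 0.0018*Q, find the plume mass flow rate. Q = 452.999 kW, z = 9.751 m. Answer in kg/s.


Q^(1/3) = 7.6801
z^(5/3) = 44.506
First term = 0.071 * 7.6801 * 44.506 = 24.268
Second term = 0.0018 * 452.999 = 0.81540
m = 25.084 kg/s

25.084 kg/s


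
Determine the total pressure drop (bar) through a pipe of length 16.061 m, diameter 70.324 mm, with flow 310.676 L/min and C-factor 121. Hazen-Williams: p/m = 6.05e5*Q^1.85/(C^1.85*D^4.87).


Q^1.85 = 40810
C^1.85 = 7131.0
D^4.87 = 9.8945e+08
p/m = 0.0034993 bar/m
p_total = 0.0034993 * 16.061 = 0.056202 bar

0.056202 bar


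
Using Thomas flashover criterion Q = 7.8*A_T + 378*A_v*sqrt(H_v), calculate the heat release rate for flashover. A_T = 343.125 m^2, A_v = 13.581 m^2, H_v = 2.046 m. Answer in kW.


7.8*A_T = 2676.375
sqrt(H_v) = 1.4304
378*A_v*sqrt(H_v) = 7343.0
Q = 2676.375 + 7343.0 = 10019 kW

10019 kW


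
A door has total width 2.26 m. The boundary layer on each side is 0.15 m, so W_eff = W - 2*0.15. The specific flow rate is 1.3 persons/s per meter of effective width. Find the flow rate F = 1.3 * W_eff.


W_eff = 2.26 - 0.30 = 1.96 m
F = 1.3 * 1.96 = 2.548 persons/s

2.548 persons/s


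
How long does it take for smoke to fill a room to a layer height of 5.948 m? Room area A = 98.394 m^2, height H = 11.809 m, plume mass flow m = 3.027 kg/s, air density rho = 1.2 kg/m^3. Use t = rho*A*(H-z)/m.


H - z = 5.861 m
t = 1.2 * 98.394 * 5.861 / 3.027 = 228.62 s

228.62 s


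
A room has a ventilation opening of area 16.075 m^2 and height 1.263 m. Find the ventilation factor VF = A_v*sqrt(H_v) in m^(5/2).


sqrt(H_v) = 1.1238
VF = 16.075 * 1.1238 = 18.066 m^(5/2)

18.066 m^(5/2)


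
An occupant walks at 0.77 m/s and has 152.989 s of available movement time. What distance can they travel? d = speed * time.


d = 0.77 * 152.989 = 117.80 m

117.80 m


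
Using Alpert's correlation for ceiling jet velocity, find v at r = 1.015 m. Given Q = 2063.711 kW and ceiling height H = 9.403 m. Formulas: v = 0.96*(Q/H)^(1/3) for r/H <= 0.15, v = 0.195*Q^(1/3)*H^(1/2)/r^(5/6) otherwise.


r/H = 1.015 / 9.403 = 0.10794
r/H <= 0.15, so v = 0.96*(Q/H)^(1/3)
Q/H = 219.47
(Q/H)^(1/3) = 6.0320
v = 0.96 * 6.0320 = 5.7907 m/s

5.7907 m/s


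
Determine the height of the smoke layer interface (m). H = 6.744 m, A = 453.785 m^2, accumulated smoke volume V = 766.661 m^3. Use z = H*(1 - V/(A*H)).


V/(A*H) = 0.25052
1 - 0.25052 = 0.74948
z = 6.744 * 0.74948 = 5.0545 m

5.0545 m


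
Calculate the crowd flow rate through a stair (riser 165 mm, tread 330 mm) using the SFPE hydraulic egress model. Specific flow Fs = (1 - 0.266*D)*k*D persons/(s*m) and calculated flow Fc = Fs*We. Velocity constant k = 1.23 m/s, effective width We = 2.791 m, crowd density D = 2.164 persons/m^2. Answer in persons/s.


1 - 0.266*D = 1 - 0.266*2.164 = 0.42438
Fs = 0.42438 * 1.23 * 2.164 = 1.1296 persons/(s*m)
Fc = 1.1296 * 2.791 = 3.1526 persons/s

3.1526 persons/s


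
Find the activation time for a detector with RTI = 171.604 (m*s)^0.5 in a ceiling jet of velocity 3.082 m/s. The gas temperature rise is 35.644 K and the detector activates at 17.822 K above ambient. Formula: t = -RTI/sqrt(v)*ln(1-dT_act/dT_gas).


dT_act/dT_gas = 0.5
ln(1 - 0.5) = -0.69315
t = -171.604 / sqrt(3.082) * -0.69315 = 67.754 s

67.754 s


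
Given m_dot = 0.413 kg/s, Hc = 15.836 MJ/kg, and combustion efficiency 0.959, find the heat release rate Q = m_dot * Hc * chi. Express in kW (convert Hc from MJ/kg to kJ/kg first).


Hc = 15.836 MJ/kg = 15.836 * 1000 kJ/kg = 15836 kJ/kg
Q = 0.413 kg/s * 15836 kJ/kg * 0.959 = 6272.1 kW

6272.1 kW


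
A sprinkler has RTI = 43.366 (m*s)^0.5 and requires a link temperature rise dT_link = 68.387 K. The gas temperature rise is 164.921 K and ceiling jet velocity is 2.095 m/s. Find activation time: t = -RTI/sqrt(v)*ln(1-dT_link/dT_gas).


dT_link/dT_gas = 0.41467
ln(1 - 0.41467) = -0.53557
t = -43.366 / sqrt(2.095) * -0.53557 = 16.046 s

16.046 s


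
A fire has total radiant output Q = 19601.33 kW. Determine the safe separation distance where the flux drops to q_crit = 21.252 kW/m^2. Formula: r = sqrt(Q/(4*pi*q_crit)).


4*pi*q_crit = 267.06
Q/(4*pi*q_crit) = 73.397
r = sqrt(73.397) = 8.5672 m

8.5672 m


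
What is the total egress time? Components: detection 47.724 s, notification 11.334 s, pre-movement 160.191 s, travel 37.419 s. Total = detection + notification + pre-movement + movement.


Total = 47.724 + 11.334 + 160.191 + 37.419 = 256.668 s

256.668 s


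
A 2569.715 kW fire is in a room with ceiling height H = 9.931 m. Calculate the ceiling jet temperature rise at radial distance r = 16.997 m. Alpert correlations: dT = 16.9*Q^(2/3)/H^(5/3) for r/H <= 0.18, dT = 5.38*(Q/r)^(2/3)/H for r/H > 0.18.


r/H = 16.997 / 9.931 = 1.7115
r/H > 0.18, so dT = 5.38*(Q/r)^(2/3)/H
Q/r = 151.19
(Q/r)^(2/3) = 28.380
dT = 5.38 * 28.380 / 9.931 = 15.374 K

15.374 K


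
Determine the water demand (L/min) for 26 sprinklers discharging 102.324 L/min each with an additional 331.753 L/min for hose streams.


Sprinkler demand = 26 * 102.324 = 2660.424 L/min
Total = 2660.424 + 331.753 = 2992.177 L/min

2992.177 L/min


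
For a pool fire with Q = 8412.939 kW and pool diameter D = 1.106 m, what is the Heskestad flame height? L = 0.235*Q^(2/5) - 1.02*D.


Q^(2/5) = 37.152
0.235 * Q^(2/5) = 8.7307
1.02 * D = 1.1281
L = 7.6025 m

7.6025 m


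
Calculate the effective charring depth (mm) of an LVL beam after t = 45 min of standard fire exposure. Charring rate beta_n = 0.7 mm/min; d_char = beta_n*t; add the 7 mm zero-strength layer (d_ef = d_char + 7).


d_char = 0.7 * 45 = 31.5 mm
d_ef = 31.5 + 1.0*7 = 38.5 mm

38.5 mm


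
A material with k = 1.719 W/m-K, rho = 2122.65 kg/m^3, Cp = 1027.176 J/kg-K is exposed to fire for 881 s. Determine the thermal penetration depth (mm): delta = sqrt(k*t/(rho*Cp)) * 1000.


alpha = 1.719 / (2122.65 * 1027.176) = 7.8841e-07 m^2/s
alpha * t = 0.00069459
delta = sqrt(0.00069459) * 1000 = 26.355 mm

26.355 mm


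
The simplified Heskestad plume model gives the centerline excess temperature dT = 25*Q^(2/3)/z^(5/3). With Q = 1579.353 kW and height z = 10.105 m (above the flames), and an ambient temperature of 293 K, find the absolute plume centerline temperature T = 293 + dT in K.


Q^(2/3) = 135.62
z^(5/3) = 47.231
dT = 25 * 135.62 / 47.231 = 71.785 K
T = 293 + 71.785 = 364.78 K

364.78 K


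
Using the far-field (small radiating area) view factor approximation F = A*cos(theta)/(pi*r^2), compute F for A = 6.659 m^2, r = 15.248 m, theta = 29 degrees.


cos(29 deg) = 0.87462
pi*r^2 = 730.43
F = 6.659 * 0.87462 / 730.43 = 0.0079736

0.0079736


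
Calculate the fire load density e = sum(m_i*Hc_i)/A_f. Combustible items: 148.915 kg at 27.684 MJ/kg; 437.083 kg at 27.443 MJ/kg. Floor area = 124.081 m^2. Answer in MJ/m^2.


Total energy = 148.915*27.684 + 437.083*27.443
= 4122.563 + 11994.87
= 16117.43 MJ
e = 16117.43 / 124.081 = 129.89 MJ/m^2

129.89 MJ/m^2


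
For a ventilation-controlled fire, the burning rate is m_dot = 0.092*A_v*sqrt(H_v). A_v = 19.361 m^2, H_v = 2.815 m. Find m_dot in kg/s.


sqrt(H_v) = 1.6778
m_dot = 0.092 * 19.361 * 1.6778 = 2.9885 kg/s

2.9885 kg/s


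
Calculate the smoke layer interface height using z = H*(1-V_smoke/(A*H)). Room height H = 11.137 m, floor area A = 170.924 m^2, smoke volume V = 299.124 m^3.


V/(A*H) = 0.15714
1 - 0.15714 = 0.84286
z = 11.137 * 0.84286 = 9.3870 m

9.3870 m


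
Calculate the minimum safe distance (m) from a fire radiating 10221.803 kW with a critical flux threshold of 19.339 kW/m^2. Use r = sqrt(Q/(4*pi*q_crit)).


4*pi*q_crit = 243.02
Q/(4*pi*q_crit) = 42.061
r = sqrt(42.061) = 6.4855 m

6.4855 m


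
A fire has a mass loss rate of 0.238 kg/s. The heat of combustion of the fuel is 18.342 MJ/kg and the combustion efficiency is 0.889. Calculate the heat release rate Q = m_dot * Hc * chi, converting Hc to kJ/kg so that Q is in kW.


Hc = 18.342 MJ/kg = 18.342 * 1000 kJ/kg = 18342 kJ/kg
Q = 0.238 kg/s * 18342 kJ/kg * 0.889 = 3880.8 kW

3880.8 kW


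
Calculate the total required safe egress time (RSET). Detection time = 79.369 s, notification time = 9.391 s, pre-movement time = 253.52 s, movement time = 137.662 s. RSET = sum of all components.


Total = 79.369 + 9.391 + 253.52 + 137.662 = 479.942 s

479.942 s


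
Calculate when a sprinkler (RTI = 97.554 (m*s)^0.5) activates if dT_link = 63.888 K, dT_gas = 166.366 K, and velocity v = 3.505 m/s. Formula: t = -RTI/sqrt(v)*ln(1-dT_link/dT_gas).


dT_link/dT_gas = 0.38402
ln(1 - 0.38402) = -0.48454
t = -97.554 / sqrt(3.505) * -0.48454 = 25.248 s

25.248 s


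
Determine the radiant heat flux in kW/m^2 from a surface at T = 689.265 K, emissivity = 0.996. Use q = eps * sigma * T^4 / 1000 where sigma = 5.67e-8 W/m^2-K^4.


T^4 = 2.2571e+11
q = 0.996 * 5.67e-8 * 2.2571e+11 / 1000 = 12.746 kW/m^2

12.746 kW/m^2


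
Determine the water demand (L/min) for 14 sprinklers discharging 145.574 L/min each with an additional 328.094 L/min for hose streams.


Sprinkler demand = 14 * 145.574 = 2038.036 L/min
Total = 2038.036 + 328.094 = 2366.13 L/min

2366.13 L/min


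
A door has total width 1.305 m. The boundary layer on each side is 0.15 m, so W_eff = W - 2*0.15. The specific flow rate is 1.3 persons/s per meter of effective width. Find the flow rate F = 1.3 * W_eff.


W_eff = 1.305 - 0.30 = 1.005 m
F = 1.3 * 1.005 = 1.3065 persons/s

1.3065 persons/s


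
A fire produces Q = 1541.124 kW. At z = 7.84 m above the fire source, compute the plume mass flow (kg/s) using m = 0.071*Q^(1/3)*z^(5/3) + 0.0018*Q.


Q^(1/3) = 11.551
z^(5/3) = 30.940
First term = 0.071 * 11.551 * 30.940 = 25.375
Second term = 0.0018 * 1541.124 = 2.7740
m = 28.149 kg/s

28.149 kg/s


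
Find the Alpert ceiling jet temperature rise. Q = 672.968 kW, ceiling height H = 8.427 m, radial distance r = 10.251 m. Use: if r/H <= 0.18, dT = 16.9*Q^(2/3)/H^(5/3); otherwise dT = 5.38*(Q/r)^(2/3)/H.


r/H = 10.251 / 8.427 = 1.2164
r/H > 0.18, so dT = 5.38*(Q/r)^(2/3)/H
Q/r = 65.649
(Q/r)^(2/3) = 16.274
dT = 5.38 * 16.274 / 8.427 = 10.390 K

10.390 K


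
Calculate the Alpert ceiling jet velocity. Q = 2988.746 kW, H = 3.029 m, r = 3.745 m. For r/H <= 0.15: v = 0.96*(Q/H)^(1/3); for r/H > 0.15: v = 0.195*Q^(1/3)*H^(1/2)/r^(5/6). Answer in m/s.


r/H = 3.745 / 3.029 = 1.2364
r/H > 0.15, so v = 0.195*Q^(1/3)*H^(1/2)/r^(5/6)
Q^(1/3) = 14.404
H^(1/2) = 1.7404
r^(5/6) = 3.0052
v = 0.195 * 14.404 * 1.7404 / 3.0052 = 1.6267 m/s

1.6267 m/s


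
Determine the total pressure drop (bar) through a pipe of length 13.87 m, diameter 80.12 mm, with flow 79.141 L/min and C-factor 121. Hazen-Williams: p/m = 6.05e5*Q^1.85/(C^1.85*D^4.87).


Q^1.85 = 3251.2
C^1.85 = 7131.0
D^4.87 = 1.8673e+09
p/m = 0.00014772 bar/m
p_total = 0.00014772 * 13.87 = 0.0020488 bar

0.0020488 bar


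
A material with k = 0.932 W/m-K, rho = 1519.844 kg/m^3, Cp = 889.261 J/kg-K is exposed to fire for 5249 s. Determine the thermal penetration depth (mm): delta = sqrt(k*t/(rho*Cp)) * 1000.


alpha = 0.932 / (1519.844 * 889.261) = 6.8958e-07 m^2/s
alpha * t = 0.0036196
delta = sqrt(0.0036196) * 1000 = 60.163 mm

60.163 mm


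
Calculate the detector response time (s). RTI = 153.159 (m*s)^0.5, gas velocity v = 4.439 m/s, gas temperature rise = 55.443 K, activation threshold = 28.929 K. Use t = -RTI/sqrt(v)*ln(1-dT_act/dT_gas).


dT_act/dT_gas = 0.52178
ln(1 - 0.52178) = -0.73768
t = -153.159 / sqrt(4.439) * -0.73768 = 53.625 s

53.625 s


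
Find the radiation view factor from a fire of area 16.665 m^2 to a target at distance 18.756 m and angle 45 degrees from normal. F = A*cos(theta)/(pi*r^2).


cos(45 deg) = 0.70711
pi*r^2 = 1105.2
F = 16.665 * 0.70711 / 1105.2 = 0.010663

0.010663


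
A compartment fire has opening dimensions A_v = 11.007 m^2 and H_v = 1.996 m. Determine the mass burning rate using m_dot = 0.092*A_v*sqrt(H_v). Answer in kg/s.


sqrt(H_v) = 1.4128
m_dot = 0.092 * 11.007 * 1.4128 = 1.4307 kg/s

1.4307 kg/s


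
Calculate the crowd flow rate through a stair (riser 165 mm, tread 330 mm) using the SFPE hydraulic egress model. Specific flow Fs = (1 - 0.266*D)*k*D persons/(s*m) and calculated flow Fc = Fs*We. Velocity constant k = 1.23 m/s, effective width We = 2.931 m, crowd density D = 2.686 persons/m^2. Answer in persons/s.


1 - 0.266*D = 1 - 0.266*2.686 = 0.28552
Fs = 0.28552 * 1.23 * 2.686 = 0.94331 persons/(s*m)
Fc = 0.94331 * 2.931 = 2.7648 persons/s

2.7648 persons/s


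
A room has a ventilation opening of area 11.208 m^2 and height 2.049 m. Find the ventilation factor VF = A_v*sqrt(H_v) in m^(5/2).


sqrt(H_v) = 1.4314
VF = 11.208 * 1.4314 = 16.043 m^(5/2)

16.043 m^(5/2)


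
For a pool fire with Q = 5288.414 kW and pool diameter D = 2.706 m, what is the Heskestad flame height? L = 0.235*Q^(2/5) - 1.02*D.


Q^(2/5) = 30.855
0.235 * Q^(2/5) = 7.2510
1.02 * D = 2.7601
L = 4.4909 m

4.4909 m


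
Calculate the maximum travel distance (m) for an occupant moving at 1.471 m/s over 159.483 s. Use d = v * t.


d = 1.471 * 159.483 = 234.60 m

234.60 m


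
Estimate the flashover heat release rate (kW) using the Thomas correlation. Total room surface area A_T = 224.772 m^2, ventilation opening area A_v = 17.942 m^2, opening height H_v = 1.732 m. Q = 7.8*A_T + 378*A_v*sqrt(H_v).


7.8*A_T = 1753.2
sqrt(H_v) = 1.3161
378*A_v*sqrt(H_v) = 8925.6
Q = 1753.2 + 8925.6 = 10679 kW

10679 kW


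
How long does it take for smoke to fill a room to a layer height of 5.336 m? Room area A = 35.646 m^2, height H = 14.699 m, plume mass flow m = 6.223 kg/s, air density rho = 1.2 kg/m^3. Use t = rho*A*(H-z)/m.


H - z = 9.363 m
t = 1.2 * 35.646 * 9.363 / 6.223 = 64.359 s

64.359 s


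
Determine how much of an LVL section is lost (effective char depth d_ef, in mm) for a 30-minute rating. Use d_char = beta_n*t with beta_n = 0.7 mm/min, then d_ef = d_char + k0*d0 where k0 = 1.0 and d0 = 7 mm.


d_char = 0.7 * 30 = 21 mm
d_ef = 21 + 1.0*7 = 28 mm

28 mm


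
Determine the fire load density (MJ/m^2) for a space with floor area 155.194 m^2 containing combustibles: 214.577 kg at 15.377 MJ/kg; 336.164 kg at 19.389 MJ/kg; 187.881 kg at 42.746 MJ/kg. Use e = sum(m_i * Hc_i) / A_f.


Total energy = 214.577*15.377 + 336.164*19.389 + 187.881*42.746
= 3299.551 + 6517.884 + 8031.161
= 17848.60 MJ
e = 17848.60 / 155.194 = 115.01 MJ/m^2

115.01 MJ/m^2


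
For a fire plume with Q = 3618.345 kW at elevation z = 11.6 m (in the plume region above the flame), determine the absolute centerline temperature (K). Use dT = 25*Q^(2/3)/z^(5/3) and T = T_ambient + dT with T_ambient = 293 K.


Q^(2/3) = 235.69
z^(5/3) = 59.442
dT = 25 * 235.69 / 59.442 = 99.125 K
T = 293 + 99.125 = 392.13 K

392.13 K


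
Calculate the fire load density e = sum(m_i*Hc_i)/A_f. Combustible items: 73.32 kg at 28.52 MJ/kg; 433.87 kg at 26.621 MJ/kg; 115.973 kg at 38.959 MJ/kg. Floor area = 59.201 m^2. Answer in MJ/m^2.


Total energy = 73.32*28.52 + 433.87*26.621 + 115.973*38.959
= 2091.086 + 11550.05 + 4518.192
= 18159.33 MJ
e = 18159.33 / 59.201 = 306.74 MJ/m^2

306.74 MJ/m^2


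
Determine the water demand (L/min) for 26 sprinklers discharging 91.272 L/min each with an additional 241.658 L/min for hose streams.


Sprinkler demand = 26 * 91.272 = 2373.072 L/min
Total = 2373.072 + 241.658 = 2614.73 L/min

2614.73 L/min


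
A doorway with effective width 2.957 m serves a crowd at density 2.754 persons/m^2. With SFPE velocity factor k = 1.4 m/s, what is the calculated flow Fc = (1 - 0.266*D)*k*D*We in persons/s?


1 - 0.266*D = 1 - 0.266*2.754 = 0.26744
Fs = 0.26744 * 1.4 * 2.754 = 1.0311 persons/(s*m)
Fc = 1.0311 * 2.957 = 3.0490 persons/s

3.0490 persons/s


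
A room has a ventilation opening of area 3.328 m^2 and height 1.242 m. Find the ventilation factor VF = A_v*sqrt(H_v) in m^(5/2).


sqrt(H_v) = 1.1145
VF = 3.328 * 1.1145 = 3.7089 m^(5/2)

3.7089 m^(5/2)


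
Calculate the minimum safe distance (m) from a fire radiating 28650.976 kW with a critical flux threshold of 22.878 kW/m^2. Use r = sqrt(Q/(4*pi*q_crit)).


4*pi*q_crit = 287.49
Q/(4*pi*q_crit) = 99.658
r = sqrt(99.658) = 9.9829 m

9.9829 m


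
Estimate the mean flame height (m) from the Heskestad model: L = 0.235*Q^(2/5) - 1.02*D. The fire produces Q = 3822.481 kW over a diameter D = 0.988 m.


Q^(2/5) = 27.098
0.235 * Q^(2/5) = 6.3680
1.02 * D = 1.0078
L = 5.3603 m

5.3603 m


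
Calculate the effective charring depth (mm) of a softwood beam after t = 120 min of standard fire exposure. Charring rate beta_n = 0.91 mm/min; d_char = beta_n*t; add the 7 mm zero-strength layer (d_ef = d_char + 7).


d_char = 0.91 * 120 = 109.2 mm
d_ef = 109.2 + 1.0*7 = 116.2 mm

116.2 mm


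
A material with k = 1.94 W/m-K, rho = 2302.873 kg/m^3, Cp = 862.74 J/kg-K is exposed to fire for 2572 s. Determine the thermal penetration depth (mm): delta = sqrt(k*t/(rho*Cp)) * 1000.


alpha = 1.94 / (2302.873 * 862.74) = 9.7645e-07 m^2/s
alpha * t = 0.0025114
delta = sqrt(0.0025114) * 1000 = 50.114 mm

50.114 mm


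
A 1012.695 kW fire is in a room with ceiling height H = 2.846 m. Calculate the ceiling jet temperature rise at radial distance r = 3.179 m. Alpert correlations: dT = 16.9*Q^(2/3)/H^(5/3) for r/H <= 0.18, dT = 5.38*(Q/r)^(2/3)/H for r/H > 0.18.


r/H = 3.179 / 2.846 = 1.1170
r/H > 0.18, so dT = 5.38*(Q/r)^(2/3)/H
Q/r = 318.56
(Q/r)^(2/3) = 46.644
dT = 5.38 * 46.644 / 2.846 = 88.174 K

88.174 K


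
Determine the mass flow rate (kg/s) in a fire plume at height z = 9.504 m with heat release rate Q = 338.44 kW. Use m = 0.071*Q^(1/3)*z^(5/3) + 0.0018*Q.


Q^(1/3) = 6.9688
z^(5/3) = 42.643
First term = 0.071 * 6.9688 * 42.643 = 21.099
Second term = 0.0018 * 338.44 = 0.60919
m = 21.708 kg/s

21.708 kg/s


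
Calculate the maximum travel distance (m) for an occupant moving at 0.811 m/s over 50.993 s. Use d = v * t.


d = 0.811 * 50.993 = 41.355 m

41.355 m


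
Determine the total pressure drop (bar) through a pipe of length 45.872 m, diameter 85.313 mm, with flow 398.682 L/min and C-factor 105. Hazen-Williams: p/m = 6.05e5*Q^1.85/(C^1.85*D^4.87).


Q^1.85 = 64738
C^1.85 = 5485.3
D^4.87 = 2.5354e+09
p/m = 0.0028162 bar/m
p_total = 0.0028162 * 45.872 = 0.12919 bar

0.12919 bar


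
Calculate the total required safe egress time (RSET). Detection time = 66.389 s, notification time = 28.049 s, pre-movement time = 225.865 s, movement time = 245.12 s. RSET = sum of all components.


Total = 66.389 + 28.049 + 225.865 + 245.12 = 565.423 s

565.423 s


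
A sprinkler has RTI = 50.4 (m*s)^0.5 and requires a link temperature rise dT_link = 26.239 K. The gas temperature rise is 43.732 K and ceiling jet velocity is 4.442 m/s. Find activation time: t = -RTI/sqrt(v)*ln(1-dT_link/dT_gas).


dT_link/dT_gas = 0.60000
ln(1 - 0.60000) = -0.91628
t = -50.4 / sqrt(4.442) * -0.91628 = 21.911 s

21.911 s


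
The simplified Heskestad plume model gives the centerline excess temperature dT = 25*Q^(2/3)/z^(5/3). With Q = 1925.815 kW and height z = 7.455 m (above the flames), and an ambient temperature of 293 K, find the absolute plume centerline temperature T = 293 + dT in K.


Q^(2/3) = 154.79
z^(5/3) = 28.450
dT = 25 * 154.79 / 28.450 = 136.02 K
T = 293 + 136.02 = 429.02 K

429.02 K


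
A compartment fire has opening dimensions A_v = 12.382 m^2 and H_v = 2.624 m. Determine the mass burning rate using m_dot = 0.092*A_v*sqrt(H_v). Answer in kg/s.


sqrt(H_v) = 1.6199
m_dot = 0.092 * 12.382 * 1.6199 = 1.8453 kg/s

1.8453 kg/s


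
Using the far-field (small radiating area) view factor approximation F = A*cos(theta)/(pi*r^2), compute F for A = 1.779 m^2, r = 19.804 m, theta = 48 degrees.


cos(48 deg) = 0.66913
pi*r^2 = 1232.1
F = 1.779 * 0.66913 / 1232.1 = 0.00096612

0.00096612


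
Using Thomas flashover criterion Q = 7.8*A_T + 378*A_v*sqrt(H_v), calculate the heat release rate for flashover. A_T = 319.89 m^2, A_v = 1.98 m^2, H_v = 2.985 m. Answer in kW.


7.8*A_T = 2495.142
sqrt(H_v) = 1.7277
378*A_v*sqrt(H_v) = 1293.1
Q = 2495.142 + 1293.1 = 3788.2 kW

3788.2 kW


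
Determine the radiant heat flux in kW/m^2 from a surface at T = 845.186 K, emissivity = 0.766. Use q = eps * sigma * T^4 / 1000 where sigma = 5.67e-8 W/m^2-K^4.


T^4 = 5.1028e+11
q = 0.766 * 5.67e-8 * 5.1028e+11 / 1000 = 22.163 kW/m^2

22.163 kW/m^2


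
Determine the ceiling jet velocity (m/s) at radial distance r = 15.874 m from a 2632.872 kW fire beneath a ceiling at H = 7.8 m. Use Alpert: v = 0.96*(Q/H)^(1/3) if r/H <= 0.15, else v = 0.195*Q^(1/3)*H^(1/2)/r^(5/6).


r/H = 15.874 / 7.8 = 2.0351
r/H > 0.15, so v = 0.195*Q^(1/3)*H^(1/2)/r^(5/6)
Q^(1/3) = 13.808
H^(1/2) = 2.7928
r^(5/6) = 10.013
v = 0.195 * 13.808 * 2.7928 / 10.013 = 0.75102 m/s

0.75102 m/s


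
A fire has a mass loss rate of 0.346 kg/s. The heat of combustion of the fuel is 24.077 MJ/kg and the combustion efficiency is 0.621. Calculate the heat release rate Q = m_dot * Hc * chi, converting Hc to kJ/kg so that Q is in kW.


Hc = 24.077 MJ/kg = 24.077 * 1000 kJ/kg = 24077 kJ/kg
Q = 0.346 kg/s * 24077 kJ/kg * 0.621 = 5173.3 kW

5173.3 kW


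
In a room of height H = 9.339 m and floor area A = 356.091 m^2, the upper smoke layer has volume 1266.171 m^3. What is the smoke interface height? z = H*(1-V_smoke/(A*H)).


V/(A*H) = 0.38074
1 - 0.38074 = 0.61926
z = 9.339 * 0.61926 = 5.7832 m

5.7832 m


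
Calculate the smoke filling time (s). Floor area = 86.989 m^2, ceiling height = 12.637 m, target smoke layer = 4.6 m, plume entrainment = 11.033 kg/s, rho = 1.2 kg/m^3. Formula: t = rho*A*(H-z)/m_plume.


H - z = 8.037 m
t = 1.2 * 86.989 * 8.037 / 11.033 = 76.041 s

76.041 s


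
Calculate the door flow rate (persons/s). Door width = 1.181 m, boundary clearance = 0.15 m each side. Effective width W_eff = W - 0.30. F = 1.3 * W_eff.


W_eff = 1.181 - 0.30 = 0.881 m
F = 1.3 * 0.881 = 1.1453 persons/s

1.1453 persons/s


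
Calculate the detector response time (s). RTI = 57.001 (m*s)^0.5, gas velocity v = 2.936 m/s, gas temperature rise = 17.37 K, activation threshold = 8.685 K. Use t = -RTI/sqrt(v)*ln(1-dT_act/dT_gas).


dT_act/dT_gas = 0.5
ln(1 - 0.5) = -0.69315
t = -57.001 / sqrt(2.936) * -0.69315 = 23.058 s

23.058 s


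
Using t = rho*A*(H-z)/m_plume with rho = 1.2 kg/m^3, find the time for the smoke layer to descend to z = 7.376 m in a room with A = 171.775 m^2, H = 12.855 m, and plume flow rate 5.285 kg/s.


H - z = 5.479 m
t = 1.2 * 171.775 * 5.479 / 5.285 = 213.70 s

213.70 s


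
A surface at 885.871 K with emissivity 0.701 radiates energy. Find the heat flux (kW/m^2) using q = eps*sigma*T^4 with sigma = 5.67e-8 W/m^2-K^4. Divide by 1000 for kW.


T^4 = 6.1586e+11
q = 0.701 * 5.67e-8 * 6.1586e+11 / 1000 = 24.478 kW/m^2

24.478 kW/m^2


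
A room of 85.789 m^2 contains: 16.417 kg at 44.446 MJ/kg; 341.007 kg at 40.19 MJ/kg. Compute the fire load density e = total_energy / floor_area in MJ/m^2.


Total energy = 16.417*44.446 + 341.007*40.19
= 729.6700 + 13705.07
= 14434.74 MJ
e = 14434.74 / 85.789 = 168.26 MJ/m^2

168.26 MJ/m^2


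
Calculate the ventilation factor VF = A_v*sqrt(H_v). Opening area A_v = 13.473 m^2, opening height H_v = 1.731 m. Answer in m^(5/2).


sqrt(H_v) = 1.3157
VF = 13.473 * 1.3157 = 17.726 m^(5/2)

17.726 m^(5/2)


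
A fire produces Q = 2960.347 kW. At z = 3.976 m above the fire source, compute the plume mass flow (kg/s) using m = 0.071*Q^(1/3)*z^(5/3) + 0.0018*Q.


Q^(1/3) = 14.359
z^(5/3) = 9.9788
First term = 0.071 * 14.359 * 9.9788 = 10.173
Second term = 0.0018 * 2960.347 = 5.3286
m = 15.502 kg/s

15.502 kg/s


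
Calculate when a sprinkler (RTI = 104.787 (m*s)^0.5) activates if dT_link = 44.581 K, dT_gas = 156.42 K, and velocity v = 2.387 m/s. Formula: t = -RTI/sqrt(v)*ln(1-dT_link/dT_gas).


dT_link/dT_gas = 0.28501
ln(1 - 0.28501) = -0.33548
t = -104.787 / sqrt(2.387) * -0.33548 = 22.754 s

22.754 s


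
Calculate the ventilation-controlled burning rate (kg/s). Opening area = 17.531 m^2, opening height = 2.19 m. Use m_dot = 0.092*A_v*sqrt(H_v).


sqrt(H_v) = 1.4799
m_dot = 0.092 * 17.531 * 1.4799 = 2.3868 kg/s

2.3868 kg/s


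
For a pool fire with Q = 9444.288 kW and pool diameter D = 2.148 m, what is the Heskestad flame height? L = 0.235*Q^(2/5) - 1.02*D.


Q^(2/5) = 38.911
0.235 * Q^(2/5) = 9.1440
1.02 * D = 2.1910
L = 6.9530 m

6.9530 m


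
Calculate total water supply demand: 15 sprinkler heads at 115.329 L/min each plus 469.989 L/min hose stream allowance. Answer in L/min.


Sprinkler demand = 15 * 115.329 = 1729.935 L/min
Total = 1729.935 + 469.989 = 2199.924 L/min

2199.924 L/min


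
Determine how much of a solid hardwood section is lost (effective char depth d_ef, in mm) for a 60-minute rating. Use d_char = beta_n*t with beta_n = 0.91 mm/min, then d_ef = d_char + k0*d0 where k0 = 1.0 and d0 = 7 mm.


d_char = 0.91 * 60 = 54.6 mm
d_ef = 54.6 + 1.0*7 = 61.6 mm

61.6 mm


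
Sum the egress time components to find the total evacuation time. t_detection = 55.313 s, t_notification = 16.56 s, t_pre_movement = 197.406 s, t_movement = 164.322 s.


Total = 55.313 + 16.56 + 197.406 + 164.322 = 433.601 s

433.601 s


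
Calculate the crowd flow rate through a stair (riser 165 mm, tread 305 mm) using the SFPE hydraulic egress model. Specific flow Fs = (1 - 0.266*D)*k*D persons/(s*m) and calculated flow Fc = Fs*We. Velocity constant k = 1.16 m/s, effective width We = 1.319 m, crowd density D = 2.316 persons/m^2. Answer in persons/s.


1 - 0.266*D = 1 - 0.266*2.316 = 0.38394
Fs = 0.38394 * 1.16 * 2.316 = 1.0315 persons/(s*m)
Fc = 1.0315 * 1.319 = 1.3605 persons/s

1.3605 persons/s


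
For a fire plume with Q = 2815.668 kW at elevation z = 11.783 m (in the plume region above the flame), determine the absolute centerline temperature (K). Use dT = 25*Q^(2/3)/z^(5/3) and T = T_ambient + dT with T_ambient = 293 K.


Q^(2/3) = 199.40
z^(5/3) = 61.014
dT = 25 * 199.40 / 61.014 = 81.702 K
T = 293 + 81.702 = 374.70 K

374.70 K


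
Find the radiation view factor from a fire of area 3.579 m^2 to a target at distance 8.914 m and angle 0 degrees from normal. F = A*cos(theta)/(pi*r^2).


cos(0 deg) = 1
pi*r^2 = 249.63
F = 3.579 * 1 / 249.63 = 0.014337

0.014337


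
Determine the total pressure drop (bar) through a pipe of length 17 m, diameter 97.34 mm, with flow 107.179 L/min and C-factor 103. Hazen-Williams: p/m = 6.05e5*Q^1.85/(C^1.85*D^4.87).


Q^1.85 = 5697.7
C^1.85 = 5293.6
D^4.87 = 4.8192e+09
p/m = 0.00013512 bar/m
p_total = 0.00013512 * 17 = 0.0022971 bar

0.0022971 bar


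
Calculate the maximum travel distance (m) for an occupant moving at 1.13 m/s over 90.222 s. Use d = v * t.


d = 1.13 * 90.222 = 101.95 m

101.95 m


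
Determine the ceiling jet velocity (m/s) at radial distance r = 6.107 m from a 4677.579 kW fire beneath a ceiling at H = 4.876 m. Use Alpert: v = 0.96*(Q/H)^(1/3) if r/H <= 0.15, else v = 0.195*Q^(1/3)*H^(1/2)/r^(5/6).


r/H = 6.107 / 4.876 = 1.2525
r/H > 0.15, so v = 0.195*Q^(1/3)*H^(1/2)/r^(5/6)
Q^(1/3) = 16.724
H^(1/2) = 2.2082
r^(5/6) = 4.5171
v = 0.195 * 16.724 * 2.2082 / 4.5171 = 1.5942 m/s

1.5942 m/s


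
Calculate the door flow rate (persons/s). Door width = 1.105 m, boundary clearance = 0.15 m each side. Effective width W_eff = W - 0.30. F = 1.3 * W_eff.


W_eff = 1.105 - 0.30 = 0.805 m
F = 1.3 * 0.805 = 1.0465 persons/s

1.0465 persons/s


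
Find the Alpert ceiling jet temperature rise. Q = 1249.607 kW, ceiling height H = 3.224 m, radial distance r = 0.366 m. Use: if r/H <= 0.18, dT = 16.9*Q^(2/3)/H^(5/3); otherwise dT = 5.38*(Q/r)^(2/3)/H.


r/H = 0.366 / 3.224 = 0.11352
r/H <= 0.18, so dT = 16.9*Q^(2/3)/H^(5/3)
Q^(2/3) = 116.02
H^(5/3) = 7.0360
dT = 16.9 * 116.02 / 7.0360 = 278.66 K

278.66 K


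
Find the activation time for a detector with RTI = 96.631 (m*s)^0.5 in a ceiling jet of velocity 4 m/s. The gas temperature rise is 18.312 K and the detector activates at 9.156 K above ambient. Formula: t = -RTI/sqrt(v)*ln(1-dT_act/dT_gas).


dT_act/dT_gas = 0.5
ln(1 - 0.5) = -0.69315
t = -96.631 / sqrt(4) * -0.69315 = 33.490 s

33.490 s


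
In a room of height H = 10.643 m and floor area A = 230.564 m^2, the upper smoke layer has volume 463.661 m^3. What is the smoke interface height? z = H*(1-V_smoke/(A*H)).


V/(A*H) = 0.18895
1 - 0.18895 = 0.81105
z = 10.643 * 0.81105 = 8.6320 m

8.6320 m


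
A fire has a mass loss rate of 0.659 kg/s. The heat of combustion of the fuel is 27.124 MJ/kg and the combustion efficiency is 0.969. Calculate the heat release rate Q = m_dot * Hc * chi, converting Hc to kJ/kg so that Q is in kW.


Hc = 27.124 MJ/kg = 27.124 * 1000 kJ/kg = 27124 kJ/kg
Q = 0.659 kg/s * 27124 kJ/kg * 0.969 = 17321 kW

17321 kW


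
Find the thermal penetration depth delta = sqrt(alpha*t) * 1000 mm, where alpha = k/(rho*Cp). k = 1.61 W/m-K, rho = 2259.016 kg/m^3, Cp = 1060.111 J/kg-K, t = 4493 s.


alpha = 1.61 / (2259.016 * 1060.111) = 6.7229e-07 m^2/s
alpha * t = 0.0030206
delta = sqrt(0.0030206) * 1000 = 54.960 mm

54.960 mm


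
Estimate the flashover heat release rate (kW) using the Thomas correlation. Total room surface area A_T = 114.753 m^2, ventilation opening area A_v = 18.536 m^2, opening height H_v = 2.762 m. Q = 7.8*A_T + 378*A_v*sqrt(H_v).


7.8*A_T = 895.07
sqrt(H_v) = 1.6619
378*A_v*sqrt(H_v) = 11644
Q = 895.07 + 11644 = 12540 kW

12540 kW


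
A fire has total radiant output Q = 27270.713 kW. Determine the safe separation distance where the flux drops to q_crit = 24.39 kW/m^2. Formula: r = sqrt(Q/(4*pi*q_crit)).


4*pi*q_crit = 306.49
Q/(4*pi*q_crit) = 88.976
r = sqrt(88.976) = 9.4327 m

9.4327 m


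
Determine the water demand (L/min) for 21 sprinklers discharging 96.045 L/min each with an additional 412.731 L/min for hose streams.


Sprinkler demand = 21 * 96.045 = 2016.945 L/min
Total = 2016.945 + 412.731 = 2429.676 L/min

2429.676 L/min


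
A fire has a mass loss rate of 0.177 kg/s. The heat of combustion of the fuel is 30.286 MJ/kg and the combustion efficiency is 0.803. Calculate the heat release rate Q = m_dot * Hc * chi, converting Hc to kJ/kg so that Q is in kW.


Hc = 30.286 MJ/kg = 30.286 * 1000 kJ/kg = 30286 kJ/kg
Q = 0.177 kg/s * 30286 kJ/kg * 0.803 = 4304.6 kW

4304.6 kW


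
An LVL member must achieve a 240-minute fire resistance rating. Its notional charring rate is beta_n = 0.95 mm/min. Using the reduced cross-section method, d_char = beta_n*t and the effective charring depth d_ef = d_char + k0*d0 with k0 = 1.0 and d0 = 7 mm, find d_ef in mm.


d_char = 0.95 * 240 = 228 mm
d_ef = 228 + 1.0*7 = 235 mm

235 mm


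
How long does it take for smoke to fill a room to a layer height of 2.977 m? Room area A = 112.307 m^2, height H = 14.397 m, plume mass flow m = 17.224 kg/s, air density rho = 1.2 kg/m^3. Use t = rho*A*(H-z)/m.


H - z = 11.42 m
t = 1.2 * 112.307 * 11.42 / 17.224 = 89.355 s

89.355 s


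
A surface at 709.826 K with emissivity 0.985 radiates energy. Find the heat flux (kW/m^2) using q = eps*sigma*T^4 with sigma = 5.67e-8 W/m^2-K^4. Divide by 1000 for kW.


T^4 = 2.5387e+11
q = 0.985 * 5.67e-8 * 2.5387e+11 / 1000 = 14.178 kW/m^2

14.178 kW/m^2


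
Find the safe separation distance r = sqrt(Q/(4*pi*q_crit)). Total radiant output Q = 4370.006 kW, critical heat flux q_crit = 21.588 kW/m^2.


4*pi*q_crit = 271.28
Q/(4*pi*q_crit) = 16.109
r = sqrt(16.109) = 4.0136 m

4.0136 m


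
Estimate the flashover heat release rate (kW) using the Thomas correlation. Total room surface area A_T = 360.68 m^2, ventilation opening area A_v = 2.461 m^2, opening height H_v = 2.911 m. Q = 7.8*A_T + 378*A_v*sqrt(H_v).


7.8*A_T = 2813.304
sqrt(H_v) = 1.7062
378*A_v*sqrt(H_v) = 1587.2
Q = 2813.304 + 1587.2 = 4400.5 kW

4400.5 kW


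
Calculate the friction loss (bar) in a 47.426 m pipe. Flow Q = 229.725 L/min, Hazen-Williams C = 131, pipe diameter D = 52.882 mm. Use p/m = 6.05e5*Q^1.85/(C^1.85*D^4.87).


Q^1.85 = 23347
C^1.85 = 8259.5
D^4.87 = 2.4689e+08
p/m = 0.0069267 bar/m
p_total = 0.0069267 * 47.426 = 0.32851 bar

0.32851 bar


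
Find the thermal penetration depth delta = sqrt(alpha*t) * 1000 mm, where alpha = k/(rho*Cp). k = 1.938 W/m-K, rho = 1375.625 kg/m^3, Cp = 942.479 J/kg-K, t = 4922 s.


alpha = 1.938 / (1375.625 * 942.479) = 1.4948e-06 m^2/s
alpha * t = 0.0073574
delta = sqrt(0.0073574) * 1000 = 85.775 mm

85.775 mm


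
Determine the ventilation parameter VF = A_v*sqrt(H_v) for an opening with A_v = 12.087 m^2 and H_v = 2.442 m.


sqrt(H_v) = 1.5627
VF = 12.087 * 1.5627 = 18.888 m^(5/2)

18.888 m^(5/2)


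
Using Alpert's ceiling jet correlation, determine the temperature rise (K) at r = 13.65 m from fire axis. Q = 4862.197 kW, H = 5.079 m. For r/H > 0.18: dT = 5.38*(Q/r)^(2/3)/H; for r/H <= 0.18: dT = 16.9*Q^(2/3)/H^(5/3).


r/H = 13.65 / 5.079 = 2.6875
r/H > 0.18, so dT = 5.38*(Q/r)^(2/3)/H
Q/r = 356.20
(Q/r)^(2/3) = 50.250
dT = 5.38 * 50.250 / 5.079 = 53.228 K

53.228 K


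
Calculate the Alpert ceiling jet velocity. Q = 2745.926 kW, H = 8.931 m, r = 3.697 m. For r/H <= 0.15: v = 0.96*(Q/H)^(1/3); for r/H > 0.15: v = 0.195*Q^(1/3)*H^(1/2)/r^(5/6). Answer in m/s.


r/H = 3.697 / 8.931 = 0.41395
r/H > 0.15, so v = 0.195*Q^(1/3)*H^(1/2)/r^(5/6)
Q^(1/3) = 14.003
H^(1/2) = 2.9885
r^(5/6) = 2.9731
v = 0.195 * 14.003 * 2.9885 / 2.9731 = 2.7448 m/s

2.7448 m/s


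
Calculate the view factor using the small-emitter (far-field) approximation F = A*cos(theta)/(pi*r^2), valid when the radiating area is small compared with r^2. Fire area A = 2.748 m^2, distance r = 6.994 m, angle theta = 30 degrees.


cos(30 deg) = 0.86603
pi*r^2 = 153.67
F = 2.748 * 0.86603 / 153.67 = 0.015486

0.015486


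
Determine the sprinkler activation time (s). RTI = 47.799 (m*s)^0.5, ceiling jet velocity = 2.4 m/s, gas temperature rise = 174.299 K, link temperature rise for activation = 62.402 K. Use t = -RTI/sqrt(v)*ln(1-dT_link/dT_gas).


dT_link/dT_gas = 0.35802
ln(1 - 0.35802) = -0.44319
t = -47.799 / sqrt(2.4) * -0.44319 = 13.674 s

13.674 s


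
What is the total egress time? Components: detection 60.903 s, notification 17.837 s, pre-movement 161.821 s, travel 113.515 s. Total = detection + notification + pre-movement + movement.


Total = 60.903 + 17.837 + 161.821 + 113.515 = 354.076 s

354.076 s


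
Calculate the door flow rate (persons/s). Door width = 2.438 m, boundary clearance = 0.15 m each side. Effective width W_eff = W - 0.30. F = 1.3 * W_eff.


W_eff = 2.438 - 0.30 = 2.138 m
F = 1.3 * 2.138 = 2.7794 persons/s

2.7794 persons/s


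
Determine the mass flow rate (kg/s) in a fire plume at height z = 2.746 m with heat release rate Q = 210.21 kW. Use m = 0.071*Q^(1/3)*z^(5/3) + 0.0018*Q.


Q^(1/3) = 5.9459
z^(5/3) = 5.3848
First term = 0.071 * 5.9459 * 5.3848 = 2.2732
Second term = 0.0018 * 210.21 = 0.37838
m = 2.6516 kg/s

2.6516 kg/s


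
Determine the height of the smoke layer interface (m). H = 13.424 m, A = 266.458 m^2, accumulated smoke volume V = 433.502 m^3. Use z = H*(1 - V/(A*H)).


V/(A*H) = 0.12119
1 - 0.12119 = 0.87881
z = 13.424 * 0.87881 = 11.797 m

11.797 m


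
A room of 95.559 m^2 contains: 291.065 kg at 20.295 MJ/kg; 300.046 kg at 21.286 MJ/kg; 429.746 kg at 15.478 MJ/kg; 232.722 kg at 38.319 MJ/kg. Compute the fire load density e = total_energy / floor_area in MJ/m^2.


Total energy = 291.065*20.295 + 300.046*21.286 + 429.746*15.478 + 232.722*38.319
= 5907.164 + 6386.779 + 6651.609 + 8917.674
= 27863.23 MJ
e = 27863.23 / 95.559 = 291.58 MJ/m^2

291.58 MJ/m^2


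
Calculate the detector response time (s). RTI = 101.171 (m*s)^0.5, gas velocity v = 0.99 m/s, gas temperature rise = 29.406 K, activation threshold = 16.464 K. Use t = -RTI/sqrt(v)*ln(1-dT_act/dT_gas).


dT_act/dT_gas = 0.55989
ln(1 - 0.55989) = -0.82072
t = -101.171 / sqrt(0.99) * -0.82072 = 83.451 s

83.451 s


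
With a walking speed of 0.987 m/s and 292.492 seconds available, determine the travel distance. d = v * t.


d = 0.987 * 292.492 = 288.69 m

288.69 m


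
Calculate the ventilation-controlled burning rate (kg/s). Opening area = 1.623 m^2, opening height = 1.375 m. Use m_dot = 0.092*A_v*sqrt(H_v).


sqrt(H_v) = 1.1726
m_dot = 0.092 * 1.623 * 1.1726 = 0.17509 kg/s

0.17509 kg/s


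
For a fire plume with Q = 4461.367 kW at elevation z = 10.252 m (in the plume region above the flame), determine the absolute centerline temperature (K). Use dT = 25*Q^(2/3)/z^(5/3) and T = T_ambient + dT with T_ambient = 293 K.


Q^(2/3) = 271.01
z^(5/3) = 48.382
dT = 25 * 271.01 / 48.382 = 140.04 K
T = 293 + 140.04 = 433.04 K

433.04 K


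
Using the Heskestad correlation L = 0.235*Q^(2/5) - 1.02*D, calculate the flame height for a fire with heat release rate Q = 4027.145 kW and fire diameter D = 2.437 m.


Q^(2/5) = 27.669
0.235 * Q^(2/5) = 6.5023
1.02 * D = 2.4857
L = 4.0166 m

4.0166 m


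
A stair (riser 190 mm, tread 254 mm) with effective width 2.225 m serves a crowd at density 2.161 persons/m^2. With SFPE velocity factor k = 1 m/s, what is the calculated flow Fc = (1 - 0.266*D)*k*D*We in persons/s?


1 - 0.266*D = 1 - 0.266*2.161 = 0.42517
Fs = 0.42517 * 1 * 2.161 = 0.91880 persons/(s*m)
Fc = 0.91880 * 2.225 = 2.0443 persons/s

2.0443 persons/s


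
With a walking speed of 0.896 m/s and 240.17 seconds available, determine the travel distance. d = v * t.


d = 0.896 * 240.17 = 215.19 m

215.19 m


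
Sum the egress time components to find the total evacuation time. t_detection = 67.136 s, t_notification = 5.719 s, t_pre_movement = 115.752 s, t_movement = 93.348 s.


Total = 67.136 + 5.719 + 115.752 + 93.348 = 281.955 s

281.955 s


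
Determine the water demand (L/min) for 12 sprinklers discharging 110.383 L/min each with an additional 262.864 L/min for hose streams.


Sprinkler demand = 12 * 110.383 = 1324.596 L/min
Total = 1324.596 + 262.864 = 1587.46 L/min

1587.46 L/min


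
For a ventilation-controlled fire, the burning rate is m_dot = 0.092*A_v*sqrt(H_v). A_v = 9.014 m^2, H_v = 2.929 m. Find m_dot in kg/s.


sqrt(H_v) = 1.7114
m_dot = 0.092 * 9.014 * 1.7114 = 1.4193 kg/s

1.4193 kg/s


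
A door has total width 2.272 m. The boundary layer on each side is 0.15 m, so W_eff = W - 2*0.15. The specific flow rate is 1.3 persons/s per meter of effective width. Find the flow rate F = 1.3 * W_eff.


W_eff = 2.272 - 0.30 = 1.972 m
F = 1.3 * 1.972 = 2.5636 persons/s

2.5636 persons/s
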